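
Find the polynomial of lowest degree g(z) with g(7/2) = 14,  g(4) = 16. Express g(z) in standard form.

g(z) = 4z

Build the Lagrange basis polynomials:
L_0(z) = (z - 4) / [-1/2] = -2z + 8
L_1(z) = (z - 7/2) / [1/2] = 2z - 7
g(z) = 14·L_0 + 16·L_1
  14·L_0(z) = -28z + 112
  16·L_1(z) = 32z - 112
Adding term by term: 4z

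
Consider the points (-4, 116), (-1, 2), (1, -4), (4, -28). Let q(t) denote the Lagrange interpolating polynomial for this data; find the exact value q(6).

-124

Evaluate each Lagrange basis at t = 6:
L_0(6) = (7)·(5)·(2)/[(-3)·(-5)·(-8)] = -7/12
L_1(6) = (10)·(5)·(2)/[(3)·(-2)·(-5)] = 10/3
L_2(6) = (10)·(7)·(2)/[(5)·(2)·(-3)] = -14/3
L_3(6) = (10)·(7)·(5)/[(8)·(5)·(3)] = 35/12
Sum: 116·(-7/12) + 2·(10/3) + (-4)·(-14/3) + (-28)·(35/12) = -124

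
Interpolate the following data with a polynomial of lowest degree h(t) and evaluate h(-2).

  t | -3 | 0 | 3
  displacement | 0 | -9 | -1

-44/9

L_0(-2) = (-2)·(-5)/[(-3)·(-6)] = 5/9
L_1(-2) = (1)·(-5)/[(3)·(-3)] = 5/9
L_2(-2) = (1)·(-2)/[(6)·(3)] = -1/9
Sum: 0 + (-9)·(5/9) + (-1)·(-1/9) = -44/9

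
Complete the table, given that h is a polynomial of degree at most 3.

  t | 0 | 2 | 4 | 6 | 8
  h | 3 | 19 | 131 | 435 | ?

1027

The 4 known values determine h uniquely (degree ≤ 3).
L_0(8) = (6)·(4)·(2)/[(-2)·(-4)·(-6)] = -1
L_1(8) = (8)·(4)·(2)/[(2)·(-2)·(-4)] = 4
L_2(8) = (8)·(6)·(2)/[(4)·(2)·(-2)] = -6
L_3(8) = (8)·(6)·(4)/[(6)·(4)·(2)] = 4
Sum: 3·(-1) + 19·(4) + 131·(-6) + 435·(4) = 1027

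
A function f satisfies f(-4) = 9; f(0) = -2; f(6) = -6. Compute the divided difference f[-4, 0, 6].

f[-4,0] = (-2 - 9) / (0 - (-4)) = -11/4
f[0,6] = (-6 - (-2)) / (6 - 0) = -2/3
f[-4,0,6] = (-2/3 - (-11/4)) / (6 - (-4)) = 5/24

5/24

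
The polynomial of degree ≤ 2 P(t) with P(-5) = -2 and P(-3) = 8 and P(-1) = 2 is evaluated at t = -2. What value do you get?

7

L_0(-2) = (1)·(-1)/[(-2)·(-4)] = -1/8
L_1(-2) = (3)·(-1)/[(2)·(-2)] = 3/4
L_2(-2) = (3)·(1)/[(4)·(2)] = 3/8
Sum: (-2)·(-1/8) + 8·(3/4) + 2·(3/8) = 7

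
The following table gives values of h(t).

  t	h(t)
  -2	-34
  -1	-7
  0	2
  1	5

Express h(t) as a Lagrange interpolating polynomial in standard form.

h(t) = 2t^3 - 3t^2 + 4t + 2

L_0(t) = (t + 1)t(t - 1) / [-6] = -(1/6)t^3 + (1/6)t
L_1(t) = (t + 2)t(t - 1) / [2] = (1/2)t^3 + (1/2)t^2 - t
L_2(t) = (t + 2)(t + 1)(t - 1) / [-2] = -(1/2)t^3 - t^2 + (1/2)t + 1
L_3(t) = (t + 2)(t + 1)t / [6] = (1/6)t^3 + (1/2)t^2 + (1/3)t
h(t) = (-34)·L_0 + (-7)·L_1 + 2·L_2 + 5·L_3
  (-34)·L_0(t) = (17/3)t^3 - (17/3)t
  (-7)·L_1(t) = -(7/2)t^3 - (7/2)t^2 + 7t
  2·L_2(t) = -t^3 - 2t^2 + t + 2
  5·L_3(t) = (5/6)t^3 + (5/2)t^2 + (5/3)t
Adding term by term: 2t^3 - 3t^2 + 4t + 2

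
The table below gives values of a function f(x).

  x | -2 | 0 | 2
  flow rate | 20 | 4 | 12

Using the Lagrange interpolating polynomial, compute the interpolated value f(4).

44

Evaluate each Lagrange basis at x = 4:
L_0(4) = (4)·(2)/[(-2)·(-4)] = 1
L_1(4) = (6)·(2)/[(2)·(-2)] = -3
L_2(4) = (6)·(4)/[(4)·(2)] = 3
Sum: 20·(1) + 4·(-3) + 12·(3) = 44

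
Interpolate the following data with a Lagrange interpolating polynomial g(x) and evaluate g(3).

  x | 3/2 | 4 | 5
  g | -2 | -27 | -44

Evaluate each Lagrange basis at x = 3:
L_0(3) = (-1)·(-2)/[(-5/2)·(-7/2)] = 8/35
L_1(3) = (3/2)·(-2)/[(5/2)·(-1)] = 6/5
L_2(3) = (3/2)·(-1)/[(7/2)·(1)] = -3/7
Sum: (-2)·(8/35) + (-27)·(6/5) + (-44)·(-3/7) = -14

-14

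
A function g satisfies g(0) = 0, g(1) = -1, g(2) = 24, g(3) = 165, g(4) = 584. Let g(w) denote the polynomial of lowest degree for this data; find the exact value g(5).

1515

Evaluate each Lagrange basis at w = 5:
L_0(5) = (4)·(3)·(2)·(1)/[(-1)·(-2)·(-3)·(-4)] = 1
L_1(5) = (5)·(3)·(2)·(1)/[(1)·(-1)·(-2)·(-3)] = -5
L_2(5) = (5)·(4)·(2)·(1)/[(2)·(1)·(-1)·(-2)] = 10
L_3(5) = (5)·(4)·(3)·(1)/[(3)·(2)·(1)·(-1)] = -10
L_4(5) = (5)·(4)·(3)·(2)/[(4)·(3)·(2)·(1)] = 5
Sum: 0 + (-1)·(-5) + 24·(10) + 165·(-10) + 584·(5) = 1515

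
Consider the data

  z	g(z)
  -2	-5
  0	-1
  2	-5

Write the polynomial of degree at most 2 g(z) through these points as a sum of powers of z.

g(z) = -z^2 - 1

L_0(z) = z(z - 2) / [8] = (1/8)z^2 - (1/4)z
L_1(z) = (z + 2)(z - 2) / [-4] = -(1/4)z^2 + 1
L_2(z) = (z + 2)z / [8] = (1/8)z^2 + (1/4)z
g(z) = (-5)·L_0 + (-1)·L_1 + (-5)·L_2
  (-5)·L_0(z) = -(5/8)z^2 + (5/4)z
  (-1)·L_1(z) = (1/4)z^2 - 1
  (-5)·L_2(z) = -(5/8)z^2 - (5/4)z
Adding term by term: -z^2 - 1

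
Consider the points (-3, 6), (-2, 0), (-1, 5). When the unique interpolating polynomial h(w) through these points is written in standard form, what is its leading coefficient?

11/2

The leading coefficient equals the top divided difference h[-3,-2,-1].
h[-3,-2] = (0 - 6) / (-2 - (-3)) = -6
h[-2,-1] = (5 - 0) / (-1 - (-2)) = 5
h[-3,-2,-1] = (5 - (-6)) / (-1 - (-3)) = 11/2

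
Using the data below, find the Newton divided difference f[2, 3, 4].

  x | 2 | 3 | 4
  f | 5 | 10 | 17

1

f[2,3] = (10 - 5) / (3 - 2) = 5
f[3,4] = (17 - 10) / (4 - 3) = 7
f[2,3,4] = (7 - 5) / (4 - 2) = 1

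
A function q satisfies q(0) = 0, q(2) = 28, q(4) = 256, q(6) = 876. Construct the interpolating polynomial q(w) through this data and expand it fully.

q(w) = 4w^3 + w^2 - 4w

Build the Lagrange basis polynomials:
L_0(w) = (w - 2)(w - 4)(w - 6) / [-48] = -(1/48)w^3 + (1/4)w^2 - (11/12)w + 1
L_1(w) = w(w - 4)(w - 6) / [16] = (1/16)w^3 - (5/8)w^2 + (3/2)w
L_2(w) = w(w - 2)(w - 6) / [-16] = -(1/16)w^3 + (1/2)w^2 - (3/4)w
L_3(w) = w(w - 2)(w - 4) / [48] = (1/48)w^3 - (1/8)w^2 + (1/6)w
q(w) = 0·L_0 + 28·L_1 + 256·L_2 + 876·L_3
  0·L_0(w) = 0
  28·L_1(w) = (7/4)w^3 - (35/2)w^2 + 42w
  256·L_2(w) = -16w^3 + 128w^2 - 192w
  876·L_3(w) = (73/4)w^3 - (219/2)w^2 + 146w
Adding term by term: 4w^3 + w^2 - 4w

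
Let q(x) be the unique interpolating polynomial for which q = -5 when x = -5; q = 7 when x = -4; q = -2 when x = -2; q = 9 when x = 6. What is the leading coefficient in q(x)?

L_0(x) = (x + 4)(x + 2)(x - 6) / [-33] = -(1/33)x^3 + (28/33)x + 16/11
L_1(x) = (x + 5)(x + 2)(x - 6) / [20] = (1/20)x^3 + (1/20)x^2 - (8/5)x - 3
L_2(x) = (x + 5)(x + 4)(x - 6) / [-48] = -(1/48)x^3 - (1/16)x^2 + (17/24)x + 5/2
L_3(x) = (x + 5)(x + 4)(x + 2) / [880] = (1/880)x^3 + (1/80)x^2 + (19/440)x + 1/22
q(x) = (-5)·L_0 + 7·L_1 + (-2)·L_2 + 9·L_3
Only the coefficient of x^3 is needed; take it from each L_i and combine:
(-5)·(-1/33) + 7·(1/20) + (-2)·(-1/48) + 9·(1/880) = 487/880

487/880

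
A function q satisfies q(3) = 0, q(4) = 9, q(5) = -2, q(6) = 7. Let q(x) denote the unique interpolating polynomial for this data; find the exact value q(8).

Using Newton's divided-difference form:
q[3,4] = (9 - 0) / (4 - 3) = 9
q[4,5] = (-2 - 9) / (5 - 4) = -11
q[5,6] = (7 - (-2)) / (6 - 5) = 9
q[3,4,5] = (-11 - 9) / (5 - 3) = -10
q[4,5,6] = (9 - (-11)) / (6 - 4) = 10
q[3,4,5,6] = (10 - (-10)) / (6 - 3) = 20/3
q(8) = 0 + 9·(5) + (-10)·(5)·(4) + (20/3)·(5)·(4)·(3) = 245

245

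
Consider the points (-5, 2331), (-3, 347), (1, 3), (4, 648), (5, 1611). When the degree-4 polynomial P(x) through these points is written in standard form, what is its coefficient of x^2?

Build the Lagrange basis polynomials:
L_0(x) = (x + 3)(x - 1)(x - 4)(x - 5) / [1080] = (1/1080)x^4 - (7/1080)x^3 - (1/1080)x^2 + (67/1080)x - 1/18
L_1(x) = (x + 5)(x - 1)(x - 4)(x - 5) / [-448] = -(1/448)x^4 + (5/448)x^3 + (3/64)x^2 - (125/448)x + 25/112
L_2(x) = (x + 5)(x + 3)(x - 4)(x - 5) / [288] = (1/288)x^4 - (1/288)x^3 - (37/288)x^2 + (25/288)x + 25/24
L_3(x) = (x + 5)(x + 3)(x - 1)(x - 5) / [-189] = -(1/189)x^4 - (2/189)x^3 + (4/27)x^2 + (50/189)x - 25/63
L_4(x) = (x + 5)(x + 3)(x - 1)(x - 4) / [320] = (1/320)x^4 + (3/320)x^3 - (21/320)x^2 - (43/320)x + 3/16
P(x) = 2331·L_0 + 347·L_1 + 3·L_2 + 648·L_3 + 1611·L_4
Only the coefficient of x^2 is needed; take it from each L_i and combine:
2331·(-1/1080) + 347·(3/64) + 3·(-37/288) + 648·(4/27) + 1611·(-21/320) = 4

4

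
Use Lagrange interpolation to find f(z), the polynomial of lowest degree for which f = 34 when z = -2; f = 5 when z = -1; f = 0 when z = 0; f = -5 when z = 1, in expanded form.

Build the Lagrange basis polynomials:
L_0(z) = (z + 1)z(z - 1) / [-6] = -(1/6)z^3 + (1/6)z
L_1(z) = (z + 2)z(z - 1) / [2] = (1/2)z^3 + (1/2)z^2 - z
L_2(z) = (z + 2)(z + 1)(z - 1) / [-2] = -(1/2)z^3 - z^2 + (1/2)z + 1
L_3(z) = (z + 2)(z + 1)z / [6] = (1/6)z^3 + (1/2)z^2 + (1/3)z
f(z) = 34·L_0 + 5·L_1 + 0·L_2 + (-5)·L_3
  34·L_0(z) = -(17/3)z^3 + (17/3)z
  5·L_1(z) = (5/2)z^3 + (5/2)z^2 - 5z
  0·L_2(z) = 0
  (-5)·L_3(z) = -(5/6)z^3 - (5/2)z^2 - (5/3)z
Adding term by term: -4z^3 - z

f(z) = -4z^3 - z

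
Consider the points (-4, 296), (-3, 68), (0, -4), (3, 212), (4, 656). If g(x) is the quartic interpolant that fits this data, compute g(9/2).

Evaluate each Lagrange basis at x = 9/2:
L_0(9/2) = (15/2)·(9/2)·(3/2)·(1/2)/[(-1)·(-4)·(-7)·(-8)] = 405/3584
L_1(9/2) = (17/2)·(9/2)·(3/2)·(1/2)/[(1)·(-3)·(-6)·(-7)] = -51/224
L_2(9/2) = (17/2)·(15/2)·(3/2)·(1/2)/[(4)·(3)·(-3)·(-4)] = 85/256
L_3(9/2) = (17/2)·(15/2)·(9/2)·(1/2)/[(7)·(6)·(3)·(-1)] = -255/224
L_4(9/2) = (17/2)·(15/2)·(9/2)·(3/2)/[(8)·(7)·(4)·(1)] = 6885/3584
Sum: 296·(405/3584) + 68·(-51/224) + (-4)·(85/256) + 212·(-255/224) + 656·(6885/3584) = 2071/2

2071/2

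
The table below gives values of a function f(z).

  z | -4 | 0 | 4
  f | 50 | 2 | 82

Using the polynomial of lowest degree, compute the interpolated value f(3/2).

17

Evaluate each Lagrange basis at z = 3/2:
L_0(3/2) = (3/2)·(-5/2)/[(-4)·(-8)] = -15/128
L_1(3/2) = (11/2)·(-5/2)/[(4)·(-4)] = 55/64
L_2(3/2) = (11/2)·(3/2)/[(8)·(4)] = 33/128
Sum: 50·(-15/128) + 2·(55/64) + 82·(33/128) = 17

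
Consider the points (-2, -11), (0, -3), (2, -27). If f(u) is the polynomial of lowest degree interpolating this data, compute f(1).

-11

L_0(1) = (1)·(-1)/[(-2)·(-4)] = -1/8
L_1(1) = (3)·(-1)/[(2)·(-2)] = 3/4
L_2(1) = (3)·(1)/[(4)·(2)] = 3/8
Sum: (-11)·(-1/8) + (-3)·(3/4) + (-27)·(3/8) = -11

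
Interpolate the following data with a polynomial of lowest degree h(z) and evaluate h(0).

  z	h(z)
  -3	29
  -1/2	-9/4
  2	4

-4

Evaluate each Lagrange basis at z = 0:
L_0(0) = (1/2)·(-2)/[(-5/2)·(-5)] = -2/25
L_1(0) = (3)·(-2)/[(5/2)·(-5/2)] = 24/25
L_2(0) = (3)·(1/2)/[(5)·(5/2)] = 3/25
Sum: 29·(-2/25) + (-9/4)·(24/25) + 4·(3/25) = -4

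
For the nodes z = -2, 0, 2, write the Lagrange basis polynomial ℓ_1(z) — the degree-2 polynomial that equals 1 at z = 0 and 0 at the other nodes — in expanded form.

ℓ_1(z) = -(1/4)z^2 + 1

ℓ_1(z) = (z + 2)(z - 2) / [(2)·(-2)]
       = (z^2 - 4) / (-4)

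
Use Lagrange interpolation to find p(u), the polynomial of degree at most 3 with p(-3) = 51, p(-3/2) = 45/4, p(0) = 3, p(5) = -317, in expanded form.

p(u) = -2u^3 - 2u^2 - 4u + 3

L_0(u) = (u + 3/2)u(u - 5) / [-36] = -(1/36)u^3 + (7/72)u^2 + (5/24)u
L_1(u) = (u + 3)u(u - 5) / [117/8] = (8/117)u^3 - (16/117)u^2 - (40/39)u
L_2(u) = (u + 3)(u + 3/2)(u - 5) / [-45/2] = -(2/45)u^3 + (1/45)u^2 + (4/5)u + 1
L_3(u) = (u + 3)(u + 3/2)u / [260] = (1/260)u^3 + (9/520)u^2 + (9/520)u
p(u) = 51·L_0 + (45/4)·L_1 + 3·L_2 + (-317)·L_3
  51·L_0(u) = -(17/12)u^3 + (119/24)u^2 + (85/8)u
  (45/4)·L_1(u) = (10/13)u^3 - (20/13)u^2 - (150/13)u
  3·L_2(u) = -(2/15)u^3 + (1/15)u^2 + (12/5)u + 3
  (-317)·L_3(u) = -(317/260)u^3 - (2853/520)u^2 - (2853/520)u
Adding term by term: -2u^3 - 2u^2 - 4u + 3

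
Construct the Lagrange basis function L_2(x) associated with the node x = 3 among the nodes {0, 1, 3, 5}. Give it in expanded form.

L_2(x) = -(1/12)x^3 + (1/2)x^2 - (5/12)x

L_2(x) = x(x - 1)(x - 5) / [(3)·(2)·(-2)]
       = (x^3 - 6x^2 + 5x) / (-12)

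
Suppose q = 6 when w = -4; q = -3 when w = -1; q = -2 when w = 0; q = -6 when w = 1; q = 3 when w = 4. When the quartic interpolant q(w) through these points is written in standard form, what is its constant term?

L_0(w) = (w + 1)w(w - 1)(w - 4) / [480] = (1/480)w^4 - (1/120)w^3 - (1/480)w^2 + (1/120)w
L_1(w) = (w + 4)w(w - 1)(w - 4) / [-30] = -(1/30)w^4 + (1/30)w^3 + (8/15)w^2 - (8/15)w
L_2(w) = (w + 4)(w + 1)(w - 1)(w - 4) / [16] = (1/16)w^4 - (17/16)w^2 + 1
L_3(w) = (w + 4)(w + 1)w(w - 4) / [-30] = -(1/30)w^4 - (1/30)w^3 + (8/15)w^2 + (8/15)w
L_4(w) = (w + 4)(w + 1)w(w - 1) / [480] = (1/480)w^4 + (1/120)w^3 - (1/480)w^2 - (1/120)w
q(w) = 6·L_0 + (-3)·L_1 + (-2)·L_2 + (-6)·L_3 + 3·L_4
Only the constant term is needed; take it from each L_i and combine:
6·(0) + (-3)·(0) + (-2)·(1) + (-6)·(0) + 3·(0) = -2

-2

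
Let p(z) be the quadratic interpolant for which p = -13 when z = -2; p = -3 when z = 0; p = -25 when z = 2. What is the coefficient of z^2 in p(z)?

L_0(z) = z(z - 2) / [8] = (1/8)z^2 - (1/4)z
L_1(z) = (z + 2)(z - 2) / [-4] = -(1/4)z^2 + 1
L_2(z) = (z + 2)z / [8] = (1/8)z^2 + (1/4)z
p(z) = (-13)·L_0 + (-3)·L_1 + (-25)·L_2
Only the coefficient of z^2 is needed; take it from each L_i and combine:
(-13)·(1/8) + (-3)·(-1/4) + (-25)·(1/8) = -4

-4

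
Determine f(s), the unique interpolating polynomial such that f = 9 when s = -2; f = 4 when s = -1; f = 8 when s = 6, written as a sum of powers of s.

L_0(s) = (s + 1)(s - 6) / [8] = (1/8)s^2 - (5/8)s - 3/4
L_1(s) = (s + 2)(s - 6) / [-7] = -(1/7)s^2 + (4/7)s + 12/7
L_2(s) = (s + 2)(s + 1) / [56] = (1/56)s^2 + (3/56)s + 1/28
f(s) = 9·L_0 + 4·L_1 + 8·L_2
  9·L_0(s) = (9/8)s^2 - (45/8)s - 27/4
  4·L_1(s) = -(4/7)s^2 + (16/7)s + 48/7
  8·L_2(s) = (1/7)s^2 + (3/7)s + 2/7
Adding term by term: (39/56)s^2 - (163/56)s + 11/28

f(s) = (39/56)s^2 - (163/56)s + 11/28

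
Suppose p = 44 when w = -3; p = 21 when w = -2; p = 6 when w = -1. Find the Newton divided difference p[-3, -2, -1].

p[-3,-2] = (21 - 44) / (-2 - (-3)) = -23
p[-2,-1] = (6 - 21) / (-1 - (-2)) = -15
p[-3,-2,-1] = (-15 - (-23)) / (-1 - (-3)) = 4

4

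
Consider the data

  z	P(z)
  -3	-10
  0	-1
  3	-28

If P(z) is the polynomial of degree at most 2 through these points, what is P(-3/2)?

-1

Evaluate each Lagrange basis at z = -3/2:
L_0(-3/2) = (-3/2)·(-9/2)/[(-3)·(-6)] = 3/8
L_1(-3/2) = (3/2)·(-9/2)/[(3)·(-3)] = 3/4
L_2(-3/2) = (3/2)·(-3/2)/[(6)·(3)] = -1/8
Sum: (-10)·(3/8) + (-1)·(3/4) + (-28)·(-1/8) = -1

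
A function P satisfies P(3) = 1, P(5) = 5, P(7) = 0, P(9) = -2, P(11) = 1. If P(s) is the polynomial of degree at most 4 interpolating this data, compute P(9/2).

5665/1024

Evaluate each Lagrange basis at s = 9/2:
L_0(9/2) = (-1/2)·(-5/2)·(-9/2)·(-13/2)/[(-2)·(-4)·(-6)·(-8)] = 195/2048
L_1(9/2) = (3/2)·(-5/2)·(-9/2)·(-13/2)/[(2)·(-2)·(-4)·(-6)] = 585/512
L_2(9/2) = (3/2)·(-1/2)·(-9/2)·(-13/2)/[(4)·(2)·(-2)·(-4)] = -351/1024
L_3(9/2) = (3/2)·(-1/2)·(-5/2)·(-13/2)/[(6)·(4)·(2)·(-2)] = 65/512
L_4(9/2) = (3/2)·(-1/2)·(-5/2)·(-9/2)/[(8)·(6)·(4)·(2)] = -45/2048
Sum: 1·(195/2048) + 5·(585/512) + 0 + (-2)·(65/512) + 1·(-45/2048) = 5665/1024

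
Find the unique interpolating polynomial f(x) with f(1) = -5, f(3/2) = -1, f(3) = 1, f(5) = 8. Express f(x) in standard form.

f(x) = (83/84)x^3 - (491/56)x^2 + (2119/84)x - 1257/56

L_0(x) = (x - 3/2)(x - 3)(x - 5) / [-4] = -(1/4)x^3 + (19/8)x^2 - (27/4)x + 45/8
L_1(x) = (x - 1)(x - 3)(x - 5) / [21/8] = (8/21)x^3 - (24/7)x^2 + (184/21)x - 40/7
L_2(x) = (x - 1)(x - 3/2)(x - 5) / [-6] = -(1/6)x^3 + (5/4)x^2 - (7/3)x + 5/4
L_3(x) = (x - 1)(x - 3/2)(x - 3) / [28] = (1/28)x^3 - (11/56)x^2 + (9/28)x - 9/56
f(x) = (-5)·L_0 + (-1)·L_1 + 1·L_2 + 8·L_3
  (-5)·L_0(x) = (5/4)x^3 - (95/8)x^2 + (135/4)x - 225/8
  (-1)·L_1(x) = -(8/21)x^3 + (24/7)x^2 - (184/21)x + 40/7
  1·L_2(x) = -(1/6)x^3 + (5/4)x^2 - (7/3)x + 5/4
  8·L_3(x) = (2/7)x^3 - (11/7)x^2 + (18/7)x - 9/7
Adding term by term: (83/84)x^3 - (491/56)x^2 + (2119/84)x - 1257/56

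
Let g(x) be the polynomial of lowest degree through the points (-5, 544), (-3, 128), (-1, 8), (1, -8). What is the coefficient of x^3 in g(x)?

-4

The leading coefficient equals the top divided difference g[-5,-3,-1,1].
g[-5,-3] = (128 - 544) / (-3 - (-5)) = -208
g[-3,-1] = (8 - 128) / (-1 - (-3)) = -60
g[-1,1] = (-8 - 8) / (1 - (-1)) = -8
g[-5,-3,-1] = (-60 - (-208)) / (-1 - (-5)) = 37
g[-3,-1,1] = (-8 - (-60)) / (1 - (-3)) = 13
g[-5,-3,-1,1] = (13 - 37) / (1 - (-5)) = -4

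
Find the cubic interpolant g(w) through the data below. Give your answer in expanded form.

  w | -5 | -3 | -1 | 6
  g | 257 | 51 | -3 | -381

g(w) = -2w^3 + w^2 + 3w - 3

Build the Lagrange basis polynomials:
L_0(w) = (w + 3)(w + 1)(w - 6) / [-88] = -(1/88)w^3 + (1/44)w^2 + (21/88)w + 9/44
L_1(w) = (w + 5)(w + 1)(w - 6) / [36] = (1/36)w^3 - (31/36)w - 5/6
L_2(w) = (w + 5)(w + 3)(w - 6) / [-56] = -(1/56)w^3 - (1/28)w^2 + (33/56)w + 45/28
L_3(w) = (w + 5)(w + 3)(w + 1) / [693] = (1/693)w^3 + (1/77)w^2 + (23/693)w + 5/231
g(w) = 257·L_0 + 51·L_1 + (-3)·L_2 + (-381)·L_3
  257·L_0(w) = -(257/88)w^3 + (257/44)w^2 + (5397/88)w + 2313/44
  51·L_1(w) = (17/12)w^3 - (527/12)w - 85/2
  (-3)·L_2(w) = (3/56)w^3 + (3/28)w^2 - (99/56)w - 135/28
  (-381)·L_3(w) = -(127/231)w^3 - (381/77)w^2 - (2921/231)w - 635/77
Adding term by term: -2w^3 + w^2 + 3w - 3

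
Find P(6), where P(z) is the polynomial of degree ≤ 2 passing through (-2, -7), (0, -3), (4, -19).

-39

Evaluate each Lagrange basis at z = 6:
L_0(6) = (6)·(2)/[(-2)·(-6)] = 1
L_1(6) = (8)·(2)/[(2)·(-4)] = -2
L_2(6) = (8)·(6)/[(6)·(4)] = 2
Sum: (-7)·(1) + (-3)·(-2) + (-19)·(2) = -39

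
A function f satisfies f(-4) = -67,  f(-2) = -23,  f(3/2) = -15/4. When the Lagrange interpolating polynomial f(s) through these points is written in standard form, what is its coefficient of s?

Build the Lagrange basis polynomials:
L_0(s) = (s + 2)(s - 3/2) / [11] = (1/11)s^2 + (1/22)s - 3/11
L_1(s) = (s + 4)(s - 3/2) / [-7] = -(1/7)s^2 - (5/14)s + 6/7
L_2(s) = (s + 4)(s + 2) / [77/4] = (4/77)s^2 + (24/77)s + 32/77
f(s) = (-67)·L_0 + (-23)·L_1 + (-15/4)·L_2
Only the coefficient of s is needed; take it from each L_i and combine:
(-67)·(1/22) + (-23)·(-5/14) + (-15/4)·(24/77) = 4

4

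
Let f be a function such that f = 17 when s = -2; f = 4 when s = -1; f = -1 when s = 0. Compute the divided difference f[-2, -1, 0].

4

f[-2,-1] = (4 - 17) / (-1 - (-2)) = -13
f[-1,0] = (-1 - 4) / (0 - (-1)) = -5
f[-2,-1,0] = (-5 - (-13)) / (0 - (-2)) = 4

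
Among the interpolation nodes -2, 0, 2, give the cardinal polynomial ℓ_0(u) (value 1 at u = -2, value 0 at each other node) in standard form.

ℓ_0(u) = (1/8)u^2 - (1/4)u

ℓ_0(u) = u(u - 2) / [(-2)·(-4)]
       = (u^2 - 2u) / (8)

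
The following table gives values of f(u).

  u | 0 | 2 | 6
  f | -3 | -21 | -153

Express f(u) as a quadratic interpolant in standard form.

f(u) = -4u^2 - u - 3

Newton's divided differences:
f[0,2] = (-21 - (-3)) / (2 - 0) = -9
f[2,6] = (-153 - (-21)) / (6 - 2) = -33
f[0,2,6] = (-33 - (-9)) / (6 - 0) = -4
f(u) = -3 + (-9)·u + (-4)·u(u - 2)
Expanding: f(u) = -4u^2 - u - 3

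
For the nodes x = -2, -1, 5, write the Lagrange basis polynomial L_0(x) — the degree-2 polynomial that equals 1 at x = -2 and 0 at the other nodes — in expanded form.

L_0(x) = (x + 1)(x - 5) / [(-1)·(-7)]
       = (x^2 - 4x - 5) / (7)

L_0(x) = (1/7)x^2 - (4/7)x - 5/7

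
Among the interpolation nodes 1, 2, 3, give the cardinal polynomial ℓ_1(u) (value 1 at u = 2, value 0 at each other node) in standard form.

ℓ_1(u) = (u - 1)(u - 3) / [(1)·(-1)]
       = (u^2 - 4u + 3) / (-1)

ℓ_1(u) = -u^2 + 4u - 3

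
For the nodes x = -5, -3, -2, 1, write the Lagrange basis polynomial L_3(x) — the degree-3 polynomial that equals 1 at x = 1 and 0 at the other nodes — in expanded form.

L_3(x) = (1/72)x^3 + (5/36)x^2 + (31/72)x + 5/12

L_3(x) = (x + 5)(x + 3)(x + 2) / [(6)·(4)·(3)]
       = (x^3 + 10x^2 + 31x + 30) / (72)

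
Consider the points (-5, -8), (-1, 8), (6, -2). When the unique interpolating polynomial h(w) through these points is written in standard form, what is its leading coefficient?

The leading coefficient equals the top divided difference h[-5,-1,6].
h[-5,-1] = (8 - (-8)) / (-1 - (-5)) = 4
h[-1,6] = (-2 - 8) / (6 - (-1)) = -10/7
h[-5,-1,6] = (-10/7 - 4) / (6 - (-5)) = -38/77

-38/77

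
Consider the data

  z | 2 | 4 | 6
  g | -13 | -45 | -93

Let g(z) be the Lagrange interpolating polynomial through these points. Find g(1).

-3

Evaluate each Lagrange basis at z = 1:
L_0(1) = (-3)·(-5)/[(-2)·(-4)] = 15/8
L_1(1) = (-1)·(-5)/[(2)·(-2)] = -5/4
L_2(1) = (-1)·(-3)/[(4)·(2)] = 3/8
Sum: (-13)·(15/8) + (-45)·(-5/4) + (-93)·(3/8) = -3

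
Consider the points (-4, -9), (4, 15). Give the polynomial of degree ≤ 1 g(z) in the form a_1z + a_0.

g(z) = 3z + 3

Build the Lagrange basis polynomials:
L_0(z) = (z - 4) / [-8] = -(1/8)z + 1/2
L_1(z) = (z + 4) / [8] = (1/8)z + 1/2
g(z) = (-9)·L_0 + 15·L_1
  (-9)·L_0(z) = (9/8)z - 9/2
  15·L_1(z) = (15/8)z + 15/2
Adding term by term: 3z + 3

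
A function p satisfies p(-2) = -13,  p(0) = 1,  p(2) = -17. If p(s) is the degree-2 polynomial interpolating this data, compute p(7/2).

-103/2

Using Newton's divided-difference form:
p[-2,0] = (1 - (-13)) / (0 - (-2)) = 7
p[0,2] = (-17 - 1) / (2 - 0) = -9
p[-2,0,2] = (-9 - 7) / (2 - (-2)) = -4
p(7/2) = -13 + 7·(11/2) + (-4)·(11/2)·(7/2) = -103/2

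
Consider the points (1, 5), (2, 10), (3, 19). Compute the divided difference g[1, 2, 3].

g[1,2] = (10 - 5) / (2 - 1) = 5
g[2,3] = (19 - 10) / (3 - 2) = 9
g[1,2,3] = (9 - 5) / (3 - 1) = 2

2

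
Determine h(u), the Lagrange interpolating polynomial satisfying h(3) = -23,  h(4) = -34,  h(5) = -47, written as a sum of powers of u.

h(u) = -u^2 - 4u - 2

L_0(u) = (u - 4)(u - 5) / [2] = (1/2)u^2 - (9/2)u + 10
L_1(u) = (u - 3)(u - 5) / [-1] = -u^2 + 8u - 15
L_2(u) = (u - 3)(u - 4) / [2] = (1/2)u^2 - (7/2)u + 6
h(u) = (-23)·L_0 + (-34)·L_1 + (-47)·L_2
  (-23)·L_0(u) = -(23/2)u^2 + (207/2)u - 230
  (-34)·L_1(u) = 34u^2 - 272u + 510
  (-47)·L_2(u) = -(47/2)u^2 + (329/2)u - 282
Adding term by term: -u^2 - 4u - 2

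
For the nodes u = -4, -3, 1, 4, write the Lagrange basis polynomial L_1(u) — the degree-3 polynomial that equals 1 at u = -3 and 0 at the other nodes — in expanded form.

L_1(u) = (u + 4)(u - 1)(u - 4) / [(1)·(-4)·(-7)]
       = (u^3 - u^2 - 16u + 16) / (28)

L_1(u) = (1/28)u^3 - (1/28)u^2 - (4/7)u + 4/7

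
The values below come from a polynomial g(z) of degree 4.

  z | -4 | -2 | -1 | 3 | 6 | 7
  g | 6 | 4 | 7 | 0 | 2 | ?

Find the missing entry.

The 5 known values determine g uniquely (degree ≤ 4).
L_0(7) = (9)·(8)·(4)·(1)/[(-2)·(-3)·(-7)·(-10)] = 24/35
L_1(7) = (11)·(8)·(4)·(1)/[(2)·(-1)·(-5)·(-8)] = -22/5
L_2(7) = (11)·(9)·(4)·(1)/[(3)·(1)·(-4)·(-7)] = 33/7
L_3(7) = (11)·(9)·(8)·(1)/[(7)·(5)·(4)·(-3)] = -66/35
L_4(7) = (11)·(9)·(8)·(4)/[(10)·(8)·(7)·(3)] = 66/35
Sum: 6·(24/35) + 4·(-22/5) + 7·(33/7) + 0 + 2·(66/35) = 163/7

163/7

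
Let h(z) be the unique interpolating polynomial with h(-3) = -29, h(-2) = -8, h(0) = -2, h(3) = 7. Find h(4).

L_0(4) = (6)·(4)·(1)/[(-1)·(-3)·(-6)] = -4/3
L_1(4) = (7)·(4)·(1)/[(1)·(-2)·(-5)] = 14/5
L_2(4) = (7)·(6)·(1)/[(3)·(2)·(-3)] = -7/3
L_3(4) = (7)·(6)·(4)/[(6)·(5)·(3)] = 28/15
Sum: (-29)·(-4/3) + (-8)·(14/5) + (-2)·(-7/3) + 7·(28/15) = 34

34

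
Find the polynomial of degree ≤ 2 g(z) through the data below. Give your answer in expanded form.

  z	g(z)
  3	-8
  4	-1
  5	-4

Build the Lagrange basis polynomials:
L_0(z) = (z - 4)(z - 5) / [2] = (1/2)z^2 - (9/2)z + 10
L_1(z) = (z - 3)(z - 5) / [-1] = -z^2 + 8z - 15
L_2(z) = (z - 3)(z - 4) / [2] = (1/2)z^2 - (7/2)z + 6
g(z) = (-8)·L_0 + (-1)·L_1 + (-4)·L_2
  (-8)·L_0(z) = -4z^2 + 36z - 80
  (-1)·L_1(z) = z^2 - 8z + 15
  (-4)·L_2(z) = -2z^2 + 14z - 24
Adding term by term: -5z^2 + 42z - 89

g(z) = -5z^2 + 42z - 89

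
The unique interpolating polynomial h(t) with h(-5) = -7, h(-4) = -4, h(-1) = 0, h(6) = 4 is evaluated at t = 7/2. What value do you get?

Evaluate each Lagrange basis at t = 7/2:
L_0(7/2) = (15/2)·(9/2)·(-5/2)/[(-1)·(-4)·(-11)] = 675/352
L_1(7/2) = (17/2)·(9/2)·(-5/2)/[(1)·(-3)·(-10)] = -51/16
L_2(7/2) = (17/2)·(15/2)·(-5/2)/[(4)·(3)·(-7)] = 425/224
L_3(7/2) = (17/2)·(15/2)·(9/2)/[(11)·(10)·(7)] = 459/1232
Sum: (-7)·(675/352) + (-4)·(-51/16) + 0 + 4·(459/1232) = 183/224

183/224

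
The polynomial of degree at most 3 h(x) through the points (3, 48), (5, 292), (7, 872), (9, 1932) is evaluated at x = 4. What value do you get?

137

Using Newton's divided-difference form:
h[3,5] = (292 - 48) / (5 - 3) = 122
h[5,7] = (872 - 292) / (7 - 5) = 290
h[7,9] = (1932 - 872) / (9 - 7) = 530
h[3,5,7] = (290 - 122) / (7 - 3) = 42
h[5,7,9] = (530 - 290) / (9 - 5) = 60
h[3,5,7,9] = (60 - 42) / (9 - 3) = 3
h(4) = 48 + 122·(1) + 42·(1)·(-1) + 3·(1)·(-1)·(-3) = 137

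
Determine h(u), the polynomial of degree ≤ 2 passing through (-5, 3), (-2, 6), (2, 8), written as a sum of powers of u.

h(u) = -(1/14)u^2 + (1/2)u + 51/7

L_0(u) = (u + 2)(u - 2) / [21] = (1/21)u^2 - 4/21
L_1(u) = (u + 5)(u - 2) / [-12] = -(1/12)u^2 - (1/4)u + 5/6
L_2(u) = (u + 5)(u + 2) / [28] = (1/28)u^2 + (1/4)u + 5/14
h(u) = 3·L_0 + 6·L_1 + 8·L_2
  3·L_0(u) = (1/7)u^2 - 4/7
  6·L_1(u) = -(1/2)u^2 - (3/2)u + 5
  8·L_2(u) = (2/7)u^2 + 2u + 20/7
Adding term by term: -(1/14)u^2 + (1/2)u + 51/7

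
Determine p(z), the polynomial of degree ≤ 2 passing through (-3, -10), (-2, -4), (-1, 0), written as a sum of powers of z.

Newton's divided differences:
p[-3,-2] = (-4 - (-10)) / (-2 - (-3)) = 6
p[-2,-1] = (0 - (-4)) / (-1 - (-2)) = 4
p[-3,-2,-1] = (4 - 6) / (-1 - (-3)) = -1
p(z) = -10 + 6·(z + 3) + (-1)·(z + 3)(z + 2)
Expanding: p(z) = -z^2 + z + 2

p(z) = -z^2 + z + 2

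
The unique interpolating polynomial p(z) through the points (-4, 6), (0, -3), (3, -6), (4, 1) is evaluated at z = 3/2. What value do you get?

L_0(3/2) = (3/2)·(-3/2)·(-5/2)/[(-4)·(-7)·(-8)] = -45/1792
L_1(3/2) = (11/2)·(-3/2)·(-5/2)/[(4)·(-3)·(-4)] = 55/128
L_2(3/2) = (11/2)·(3/2)·(-5/2)/[(7)·(3)·(-1)] = 55/56
L_3(3/2) = (11/2)·(3/2)·(-3/2)/[(8)·(4)·(1)] = -99/256
Sum: 6·(-45/1792) + (-3)·(55/128) + (-6)·(55/56) + 1·(-99/256) = -13833/1792

-13833/1792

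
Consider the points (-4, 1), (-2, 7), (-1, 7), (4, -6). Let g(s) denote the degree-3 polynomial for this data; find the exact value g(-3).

617/120

Evaluate each Lagrange basis at s = -3:
L_0(-3) = (-1)·(-2)·(-7)/[(-2)·(-3)·(-8)] = 7/24
L_1(-3) = (1)·(-2)·(-7)/[(2)·(-1)·(-6)] = 7/6
L_2(-3) = (1)·(-1)·(-7)/[(3)·(1)·(-5)] = -7/15
L_3(-3) = (1)·(-1)·(-2)/[(8)·(6)·(5)] = 1/120
Sum: 1·(7/24) + 7·(7/6) + 7·(-7/15) + (-6)·(1/120) = 617/120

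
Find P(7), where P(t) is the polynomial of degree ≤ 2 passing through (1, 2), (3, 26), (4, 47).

146

L_0(7) = (4)·(3)/[(-2)·(-3)] = 2
L_1(7) = (6)·(3)/[(2)·(-1)] = -9
L_2(7) = (6)·(4)/[(3)·(1)] = 8
Sum: 2·(2) + 26·(-9) + 47·(8) = 146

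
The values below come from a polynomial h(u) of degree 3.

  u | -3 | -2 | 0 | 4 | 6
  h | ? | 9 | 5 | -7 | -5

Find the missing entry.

133/16

The 4 known values determine h uniquely (degree ≤ 3).
Evaluate each Lagrange basis at u = -3:
L_0(-3) = (-3)·(-7)·(-9)/[(-2)·(-6)·(-8)] = 63/32
L_1(-3) = (-1)·(-7)·(-9)/[(2)·(-4)·(-6)] = -21/16
L_2(-3) = (-1)·(-3)·(-9)/[(6)·(4)·(-2)] = 9/16
L_3(-3) = (-1)·(-3)·(-7)/[(8)·(6)·(2)] = -7/32
Sum: 9·(63/32) + 5·(-21/16) + (-7)·(9/16) + (-5)·(-7/32) = 133/16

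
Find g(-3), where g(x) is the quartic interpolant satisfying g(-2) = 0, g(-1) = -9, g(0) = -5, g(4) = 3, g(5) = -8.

Evaluate each Lagrange basis at x = -3:
L_0(-3) = (-2)·(-3)·(-7)·(-8)/[(-1)·(-2)·(-6)·(-7)] = 4
L_1(-3) = (-1)·(-3)·(-7)·(-8)/[(1)·(-1)·(-5)·(-6)] = -28/5
L_2(-3) = (-1)·(-2)·(-7)·(-8)/[(2)·(1)·(-4)·(-5)] = 14/5
L_3(-3) = (-1)·(-2)·(-3)·(-8)/[(6)·(5)·(4)·(-1)] = -2/5
L_4(-3) = (-1)·(-2)·(-3)·(-7)/[(7)·(6)·(5)·(1)] = 1/5
Sum: 0 + (-9)·(-28/5) + (-5)·(14/5) + 3·(-2/5) + (-8)·(1/5) = 168/5

168/5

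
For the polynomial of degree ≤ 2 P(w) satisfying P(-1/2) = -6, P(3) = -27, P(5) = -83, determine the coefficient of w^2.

Build the Lagrange basis polynomials:
L_0(w) = (w - 3)(w - 5) / [77/4] = (4/77)w^2 - (32/77)w + 60/77
L_1(w) = (w + 1/2)(w - 5) / [-7] = -(1/7)w^2 + (9/14)w + 5/14
L_2(w) = (w + 1/2)(w - 3) / [11] = (1/11)w^2 - (5/22)w - 3/22
P(w) = (-6)·L_0 + (-27)·L_1 + (-83)·L_2
Only the coefficient of w^2 is needed; take it from each L_i and combine:
(-6)·(4/77) + (-27)·(-1/7) + (-83)·(1/11) = -4

-4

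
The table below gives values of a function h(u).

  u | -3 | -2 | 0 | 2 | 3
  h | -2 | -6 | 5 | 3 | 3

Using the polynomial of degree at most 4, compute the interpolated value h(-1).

-2/5

Using Newton's divided-difference form:
h[-3,-2] = (-6 - (-2)) / (-2 - (-3)) = -4
h[-2,0] = (5 - (-6)) / (0 - (-2)) = 11/2
h[0,2] = (3 - 5) / (2 - 0) = -1
h[2,3] = (3 - 3) / (3 - 2) = 0
h[-3,-2,0] = (11/2 - (-4)) / (0 - (-3)) = 19/6
h[-2,0,2] = (-1 - 11/2) / (2 - (-2)) = -13/8
h[0,2,3] = (0 - (-1)) / (3 - 0) = 1/3
h[-3,-2,0,2] = (-13/8 - 19/6) / (2 - (-3)) = -23/24
h[-2,0,2,3] = (1/3 - (-13/8)) / (3 - (-2)) = 47/120
h[-3,-2,0,2,3] = (47/120 - (-23/24)) / (3 - (-3)) = 9/40
h(-1) = -2 + (-4)·(2) + (19/6)·(2)·(1) + (-23/24)·(2)·(1)·(-1) + (9/40)·(2)·(1)·(-1)·(-3) = -2/5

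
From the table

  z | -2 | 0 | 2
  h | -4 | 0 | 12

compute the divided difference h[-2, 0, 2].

h[-2,0] = (0 - (-4)) / (0 - (-2)) = 2
h[0,2] = (12 - 0) / (2 - 0) = 6
h[-2,0,2] = (6 - 2) / (2 - (-2)) = 1

1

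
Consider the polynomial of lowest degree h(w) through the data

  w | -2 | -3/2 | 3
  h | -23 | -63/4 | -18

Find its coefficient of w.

L_0(w) = (w + 3/2)(w - 3) / [5/2] = (2/5)w^2 - (3/5)w - 9/5
L_1(w) = (w + 2)(w - 3) / [-9/4] = -(4/9)w^2 + (4/9)w + 8/3
L_2(w) = (w + 2)(w + 3/2) / [45/2] = (2/45)w^2 + (7/45)w + 2/15
h(w) = (-23)·L_0 + (-63/4)·L_1 + (-18)·L_2
Only the coefficient of w is needed; take it from each L_i and combine:
(-23)·(-3/5) + (-63/4)·(4/9) + (-18)·(7/45) = 4

4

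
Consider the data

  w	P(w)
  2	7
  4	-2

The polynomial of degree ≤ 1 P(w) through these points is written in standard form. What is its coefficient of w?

Build the Lagrange basis polynomials:
L_0(w) = (w - 4) / [-2] = -(1/2)w + 2
L_1(w) = (w - 2) / [2] = (1/2)w - 1
P(w) = 7·L_0 + (-2)·L_1
Only the coefficient of w is needed; take it from each L_i and combine:
7·(-1/2) + (-2)·(1/2) = -9/2

-9/2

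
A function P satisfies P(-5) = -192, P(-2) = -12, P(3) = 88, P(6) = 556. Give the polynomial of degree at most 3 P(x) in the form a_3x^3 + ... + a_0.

P(x) = 2x^3 + 3x^2 + 3x - 2

Build the Lagrange basis polynomials:
L_0(x) = (x + 2)(x - 3)(x - 6) / [-264] = -(1/264)x^3 + (7/264)x^2 - 3/22
L_1(x) = (x + 5)(x - 3)(x - 6) / [120] = (1/120)x^3 - (1/30)x^2 - (9/40)x + 3/4
L_2(x) = (x + 5)(x + 2)(x - 6) / [-120] = -(1/120)x^3 - (1/120)x^2 + (4/15)x + 1/2
L_3(x) = (x + 5)(x + 2)(x - 3) / [264] = (1/264)x^3 + (1/66)x^2 - (1/24)x - 5/44
P(x) = (-192)·L_0 + (-12)·L_1 + 88·L_2 + 556·L_3
  (-192)·L_0(x) = (8/11)x^3 - (56/11)x^2 + 288/11
  (-12)·L_1(x) = -(1/10)x^3 + (2/5)x^2 + (27/10)x - 9
  88·L_2(x) = -(11/15)x^3 - (11/15)x^2 + (352/15)x + 44
  556·L_3(x) = (139/66)x^3 + (278/33)x^2 - (139/6)x - 695/11
Adding term by term: 2x^3 + 3x^2 + 3x - 2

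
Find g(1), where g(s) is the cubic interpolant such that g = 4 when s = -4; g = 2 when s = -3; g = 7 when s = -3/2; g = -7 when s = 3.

2600/189

Using Newton's divided-difference form:
g[-4,-3] = (2 - 4) / (-3 - (-4)) = -2
g[-3,-3/2] = (7 - 2) / (-3/2 - (-3)) = 10/3
g[-3/2,3] = (-7 - 7) / (3 - (-3/2)) = -28/9
g[-4,-3,-3/2] = (10/3 - (-2)) / (-3/2 - (-4)) = 32/15
g[-3,-3/2,3] = (-28/9 - 10/3) / (3 - (-3)) = -29/27
g[-4,-3,-3/2,3] = (-29/27 - 32/15) / (3 - (-4)) = -433/945
g(1) = 4 + (-2)·(5) + (32/15)·(5)·(4) + (-433/945)·(5)·(4)·(5/2) = 2600/189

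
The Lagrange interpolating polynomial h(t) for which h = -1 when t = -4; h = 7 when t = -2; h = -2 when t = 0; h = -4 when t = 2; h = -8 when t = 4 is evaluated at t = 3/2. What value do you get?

L_0(3/2) = (7/2)·(3/2)·(-1/2)·(-5/2)/[(-2)·(-4)·(-6)·(-8)] = 35/2048
L_1(3/2) = (11/2)·(3/2)·(-1/2)·(-5/2)/[(2)·(-2)·(-4)·(-6)] = -55/512
L_2(3/2) = (11/2)·(7/2)·(-1/2)·(-5/2)/[(4)·(2)·(-2)·(-4)] = 385/1024
L_3(3/2) = (11/2)·(7/2)·(3/2)·(-5/2)/[(6)·(4)·(2)·(-2)] = 385/512
L_4(3/2) = (11/2)·(7/2)·(3/2)·(-1/2)/[(8)·(6)·(4)·(2)] = -77/2048
Sum: (-1)·(35/2048) + 7·(-55/512) + (-2)·(385/1024) + (-4)·(385/512) + (-8)·(-77/2048) = -8659/2048

-8659/2048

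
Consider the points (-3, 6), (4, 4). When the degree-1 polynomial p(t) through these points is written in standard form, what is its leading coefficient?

-2/7

Build the Lagrange basis polynomials:
L_0(t) = (t - 4) / [-7] = -(1/7)t + 4/7
L_1(t) = (t + 3) / [7] = (1/7)t + 3/7
p(t) = 6·L_0 + 4·L_1
Only the coefficient of t is needed; take it from each L_i and combine:
6·(-1/7) + 4·(1/7) = -2/7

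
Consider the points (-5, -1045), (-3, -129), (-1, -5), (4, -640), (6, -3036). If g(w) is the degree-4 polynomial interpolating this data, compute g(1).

L_0(1) = (4)·(2)·(-3)·(-5)/[(-2)·(-4)·(-9)·(-11)] = 5/33
L_1(1) = (6)·(2)·(-3)·(-5)/[(2)·(-2)·(-7)·(-9)] = -5/7
L_2(1) = (6)·(4)·(-3)·(-5)/[(4)·(2)·(-5)·(-7)] = 9/7
L_3(1) = (6)·(4)·(2)·(-5)/[(9)·(7)·(5)·(-2)] = 8/21
L_4(1) = (6)·(4)·(2)·(-3)/[(11)·(9)·(7)·(2)] = -8/77
Sum: (-1045)·(5/33) + (-129)·(-5/7) + (-5)·(9/7) + (-640)·(8/21) + (-3036)·(-8/77) = -1

-1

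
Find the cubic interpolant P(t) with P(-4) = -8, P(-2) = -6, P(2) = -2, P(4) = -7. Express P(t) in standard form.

L_0(t) = (t + 2)(t - 2)(t - 4) / [-96] = -(1/96)t^3 + (1/24)t^2 + (1/24)t - 1/6
L_1(t) = (t + 4)(t - 2)(t - 4) / [48] = (1/48)t^3 - (1/24)t^2 - (1/3)t + 2/3
L_2(t) = (t + 4)(t + 2)(t - 4) / [-48] = -(1/48)t^3 - (1/24)t^2 + (1/3)t + 2/3
L_3(t) = (t + 4)(t + 2)(t - 2) / [96] = (1/96)t^3 + (1/24)t^2 - (1/24)t - 1/6
P(t) = (-8)·L_0 + (-6)·L_1 + (-2)·L_2 + (-7)·L_3
  (-8)·L_0(t) = (1/12)t^3 - (1/3)t^2 - (1/3)t + 4/3
  (-6)·L_1(t) = -(1/8)t^3 + (1/4)t^2 + 2t - 4
  (-2)·L_2(t) = (1/24)t^3 + (1/12)t^2 - (2/3)t - 4/3
  (-7)·L_3(t) = -(7/96)t^3 - (7/24)t^2 + (7/24)t + 7/6
Adding term by term: -(7/96)t^3 - (7/24)t^2 + (31/24)t - 17/6

P(t) = -(7/96)t^3 - (7/24)t^2 + (31/24)t - 17/6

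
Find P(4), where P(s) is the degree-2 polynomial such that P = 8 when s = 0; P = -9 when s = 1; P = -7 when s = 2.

Evaluate each Lagrange basis at s = 4:
L_0(4) = (3)·(2)/[(-1)·(-2)] = 3
L_1(4) = (4)·(2)/[(1)·(-1)] = -8
L_2(4) = (4)·(3)/[(2)·(1)] = 6
Sum: 8·(3) + (-9)·(-8) + (-7)·(6) = 54

54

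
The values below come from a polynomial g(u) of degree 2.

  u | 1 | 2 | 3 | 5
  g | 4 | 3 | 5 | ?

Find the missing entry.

18

The 3 known values determine g uniquely (degree ≤ 2).
Evaluate each Lagrange basis at u = 5:
L_0(5) = (3)·(2)/[(-1)·(-2)] = 3
L_1(5) = (4)·(2)/[(1)·(-1)] = -8
L_2(5) = (4)·(3)/[(2)·(1)] = 6
Sum: 4·(3) + 3·(-8) + 5·(6) = 18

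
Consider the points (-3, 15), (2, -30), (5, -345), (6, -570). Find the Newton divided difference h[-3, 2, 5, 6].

h[-3,2] = (-30 - 15) / (2 - (-3)) = -9
h[2,5] = (-345 - (-30)) / (5 - 2) = -105
h[5,6] = (-570 - (-345)) / (6 - 5) = -225
h[-3,2,5] = (-105 - (-9)) / (5 - (-3)) = -12
h[2,5,6] = (-225 - (-105)) / (6 - 2) = -30
h[-3,2,5,6] = (-30 - (-12)) / (6 - (-3)) = -2

-2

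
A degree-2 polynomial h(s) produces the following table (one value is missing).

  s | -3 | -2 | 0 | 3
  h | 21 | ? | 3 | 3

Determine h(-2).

The 3 known values determine h uniquely (degree ≤ 2).
Evaluate each Lagrange basis at s = -2:
L_0(-2) = (-2)·(-5)/[(-3)·(-6)] = 5/9
L_1(-2) = (1)·(-5)/[(3)·(-3)] = 5/9
L_2(-2) = (1)·(-2)/[(6)·(3)] = -1/9
Sum: 21·(5/9) + 3·(5/9) + 3·(-1/9) = 13

13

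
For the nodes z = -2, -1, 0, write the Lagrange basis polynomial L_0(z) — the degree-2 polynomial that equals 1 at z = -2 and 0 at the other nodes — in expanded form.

L_0(z) = (1/2)z^2 + (1/2)z

L_0(z) = (z + 1)z / [(-1)·(-2)]
       = (z^2 + z) / (2)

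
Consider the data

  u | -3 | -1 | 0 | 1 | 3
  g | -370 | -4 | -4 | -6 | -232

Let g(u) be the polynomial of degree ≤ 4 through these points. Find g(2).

-40

Evaluate each Lagrange basis at u = 2:
L_0(2) = (3)·(2)·(1)·(-1)/[(-2)·(-3)·(-4)·(-6)] = -1/24
L_1(2) = (5)·(2)·(1)·(-1)/[(2)·(-1)·(-2)·(-4)] = 5/8
L_2(2) = (5)·(3)·(1)·(-1)/[(3)·(1)·(-1)·(-3)] = -5/3
L_3(2) = (5)·(3)·(2)·(-1)/[(4)·(2)·(1)·(-2)] = 15/8
L_4(2) = (5)·(3)·(2)·(1)/[(6)·(4)·(3)·(2)] = 5/24
Sum: (-370)·(-1/24) + (-4)·(5/8) + (-4)·(-5/3) + (-6)·(15/8) + (-232)·(5/24) = -40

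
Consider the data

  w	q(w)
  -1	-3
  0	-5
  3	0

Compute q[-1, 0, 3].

q[-1,0] = (-5 - (-3)) / (0 - (-1)) = -2
q[0,3] = (0 - (-5)) / (3 - 0) = 5/3
q[-1,0,3] = (5/3 - (-2)) / (3 - (-1)) = 11/12

11/12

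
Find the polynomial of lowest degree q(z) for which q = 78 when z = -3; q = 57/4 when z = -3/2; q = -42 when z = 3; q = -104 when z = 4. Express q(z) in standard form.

Newton's divided differences:
q[-3,-3/2] = (57/4 - 78) / (-3/2 - (-3)) = -85/2
q[-3/2,3] = (-42 - 57/4) / (3 - (-3/2)) = -25/2
q[3,4] = (-104 - (-42)) / (4 - 3) = -62
q[-3,-3/2,3] = (-25/2 - (-85/2)) / (3 - (-3)) = 5
q[-3/2,3,4] = (-62 - (-25/2)) / (4 - (-3/2)) = -9
q[-3,-3/2,3,4] = (-9 - 5) / (4 - (-3)) = -2
q(z) = 78 + (-85/2)·(z + 3) + 5·(z + 3)(z + 3/2) + (-2)·(z + 3)(z + 3/2)(z - 3)
Expanding: q(z) = -2z^3 + 2z^2 - 2z

q(z) = -2z^3 + 2z^2 - 2z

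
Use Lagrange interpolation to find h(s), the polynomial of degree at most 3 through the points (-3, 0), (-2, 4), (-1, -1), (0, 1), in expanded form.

h(s) = (8/3)s^3 + (23/2)s^2 + (65/6)s + 1

L_0(s) = (s + 2)(s + 1)s / [-6] = -(1/6)s^3 - (1/2)s^2 - (1/3)s
L_1(s) = (s + 3)(s + 1)s / [2] = (1/2)s^3 + 2s^2 + (3/2)s
L_2(s) = (s + 3)(s + 2)s / [-2] = -(1/2)s^3 - (5/2)s^2 - 3s
L_3(s) = (s + 3)(s + 2)(s + 1) / [6] = (1/6)s^3 + s^2 + (11/6)s + 1
h(s) = 0·L_0 + 4·L_1 + (-1)·L_2 + 1·L_3
  0·L_0(s) = 0
  4·L_1(s) = 2s^3 + 8s^2 + 6s
  (-1)·L_2(s) = (1/2)s^3 + (5/2)s^2 + 3s
  1·L_3(s) = (1/6)s^3 + s^2 + (11/6)s + 1
Adding term by term: (8/3)s^3 + (23/2)s^2 + (65/6)s + 1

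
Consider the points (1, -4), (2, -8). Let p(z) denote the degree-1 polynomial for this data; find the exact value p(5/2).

-10

Evaluate each Lagrange basis at z = 5/2:
L_0(5/2) = (1/2)/[(-1)] = -1/2
L_1(5/2) = (3/2)/[(1)] = 3/2
Sum: (-4)·(-1/2) + (-8)·(3/2) = -10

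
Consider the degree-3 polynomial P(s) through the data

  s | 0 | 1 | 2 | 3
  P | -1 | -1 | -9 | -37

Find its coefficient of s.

0

Build the Lagrange basis polynomials:
L_0(s) = (s - 1)(s - 2)(s - 3) / [-6] = -(1/6)s^3 + s^2 - (11/6)s + 1
L_1(s) = s(s - 2)(s - 3) / [2] = (1/2)s^3 - (5/2)s^2 + 3s
L_2(s) = s(s - 1)(s - 3) / [-2] = -(1/2)s^3 + 2s^2 - (3/2)s
L_3(s) = s(s - 1)(s - 2) / [6] = (1/6)s^3 - (1/2)s^2 + (1/3)s
P(s) = (-1)·L_0 + (-1)·L_1 + (-9)·L_2 + (-37)·L_3
Only the coefficient of s is needed; take it from each L_i and combine:
(-1)·(-11/6) + (-1)·(3) + (-9)·(-3/2) + (-37)·(1/3) = 0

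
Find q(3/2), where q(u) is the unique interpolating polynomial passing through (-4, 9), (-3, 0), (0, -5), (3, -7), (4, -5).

Evaluate each Lagrange basis at u = 3/2:
L_0(3/2) = (9/2)·(3/2)·(-3/2)·(-5/2)/[(-1)·(-4)·(-7)·(-8)] = 405/3584
L_1(3/2) = (11/2)·(3/2)·(-3/2)·(-5/2)/[(1)·(-3)·(-6)·(-7)] = -55/224
L_2(3/2) = (11/2)·(9/2)·(-3/2)·(-5/2)/[(4)·(3)·(-3)·(-4)] = 165/256
L_3(3/2) = (11/2)·(9/2)·(3/2)·(-5/2)/[(7)·(6)·(3)·(-1)] = 165/224
L_4(3/2) = (11/2)·(9/2)·(3/2)·(-3/2)/[(8)·(7)·(4)·(1)] = -891/3584
Sum: 9·(405/3584) + 0 + (-5)·(165/256) + (-7)·(165/224) + (-5)·(-891/3584) = -10965/1792

-10965/1792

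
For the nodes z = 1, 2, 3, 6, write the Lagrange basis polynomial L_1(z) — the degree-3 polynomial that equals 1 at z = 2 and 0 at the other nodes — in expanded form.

L_1(z) = (z - 1)(z - 3)(z - 6) / [(1)·(-1)·(-4)]
       = (z^3 - 10z^2 + 27z - 18) / (4)

L_1(z) = (1/4)z^3 - (5/2)z^2 + (27/4)z - 9/2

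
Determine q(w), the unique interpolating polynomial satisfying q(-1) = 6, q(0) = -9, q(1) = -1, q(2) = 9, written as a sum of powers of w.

q(w) = -(7/2)w^3 + (23/2)w^2 - 9

Build the Lagrange basis polynomials:
L_0(w) = w(w - 1)(w - 2) / [-6] = -(1/6)w^3 + (1/2)w^2 - (1/3)w
L_1(w) = (w + 1)(w - 1)(w - 2) / [2] = (1/2)w^3 - w^2 - (1/2)w + 1
L_2(w) = (w + 1)w(w - 2) / [-2] = -(1/2)w^3 + (1/2)w^2 + w
L_3(w) = (w + 1)w(w - 1) / [6] = (1/6)w^3 - (1/6)w
q(w) = 6·L_0 + (-9)·L_1 + (-1)·L_2 + 9·L_3
  6·L_0(w) = -w^3 + 3w^2 - 2w
  (-9)·L_1(w) = -(9/2)w^3 + 9w^2 + (9/2)w - 9
  (-1)·L_2(w) = (1/2)w^3 - (1/2)w^2 - w
  9·L_3(w) = (3/2)w^3 - (3/2)w
Adding term by term: -(7/2)w^3 + (23/2)w^2 - 9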